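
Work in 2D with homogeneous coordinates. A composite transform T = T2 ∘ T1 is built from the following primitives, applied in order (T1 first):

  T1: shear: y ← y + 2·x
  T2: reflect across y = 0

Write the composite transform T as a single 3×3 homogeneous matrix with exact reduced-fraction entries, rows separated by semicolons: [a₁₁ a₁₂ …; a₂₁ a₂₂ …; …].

T1 = [1 0 0; 2 1 0; 0 0 1]
T2·T1 = [1 0 0; -2 -1 0; 0 0 1]

T = [1 0 0; -2 -1 0; 0 0 1]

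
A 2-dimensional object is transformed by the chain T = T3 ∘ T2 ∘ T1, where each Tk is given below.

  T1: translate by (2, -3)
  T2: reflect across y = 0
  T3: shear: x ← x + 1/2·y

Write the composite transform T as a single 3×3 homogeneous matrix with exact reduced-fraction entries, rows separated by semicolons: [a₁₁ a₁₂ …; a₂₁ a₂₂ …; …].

T = [1 -1/2 7/2; 0 -1 3; 0 0 1]

T1 = [1 0 2; 0 1 -3; 0 0 1]
T2·T1 = [1 0 2; 0 -1 3; 0 0 1]
T3·…·T1 = [1 -1/2 7/2; 0 -1 3; 0 0 1]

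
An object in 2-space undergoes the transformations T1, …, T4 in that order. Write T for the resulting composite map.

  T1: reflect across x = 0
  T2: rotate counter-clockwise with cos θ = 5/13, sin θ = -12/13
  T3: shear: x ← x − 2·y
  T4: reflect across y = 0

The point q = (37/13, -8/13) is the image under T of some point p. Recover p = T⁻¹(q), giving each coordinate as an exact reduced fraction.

p = (-1, 4)

T1 = [-1 0 0; 0 1 0; 0 0 1]
T2·T1 = [-5/13 12/13 0; 12/13 5/13 0; 0 0 1]
T3·…·T1 = [-29/13 2/13 0; 12/13 5/13 0; 0 0 1]
T4·…·T1 = [-29/13 2/13 0; -12/13 -5/13 0; 0 0 1]
det M = 1; M⁻¹ = [-5/13 -2/13 0; 12/13 -29/13 0; 0 0 1]
M⁻¹ · (37/13, -8/13)ᵀ = (-1, 4)ᵀ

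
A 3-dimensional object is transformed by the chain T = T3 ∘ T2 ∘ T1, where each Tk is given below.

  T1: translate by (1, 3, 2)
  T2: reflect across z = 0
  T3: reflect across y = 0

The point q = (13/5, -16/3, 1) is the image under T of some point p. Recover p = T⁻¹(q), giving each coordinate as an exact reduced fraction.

T1 = [1 0 0 1; 0 1 0 3; 0 0 1 2; 0 0 0 1]
T2·T1 = [1 0 0 1; 0 1 0 3; 0 0 -1 -2; 0 0 0 1]
T3·…·T1 = [1 0 0 1; 0 -1 0 -3; 0 0 -1 -2; 0 0 0 1]
det M = 1; M⁻¹ = [1 0 0 -1; 0 -1 0 -3; 0 0 -1 -2; 0 0 0 1]
M⁻¹ · (13/5, -16/3, 1)ᵀ = (8/5, 7/3, -3)ᵀ

p = (8/5, 7/3, -3)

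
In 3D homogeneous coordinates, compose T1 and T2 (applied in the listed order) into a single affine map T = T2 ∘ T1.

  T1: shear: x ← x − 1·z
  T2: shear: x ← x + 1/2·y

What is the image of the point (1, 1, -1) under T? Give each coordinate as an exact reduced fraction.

T(p) = (5/2, 1, -1)

T1 shear: x ← x − 1·z: (1, 1, -1) → (2, 1, -1)
T2 shear: x ← x + 1/2·y: (2, 1, -1) → (5/2, 1, -1)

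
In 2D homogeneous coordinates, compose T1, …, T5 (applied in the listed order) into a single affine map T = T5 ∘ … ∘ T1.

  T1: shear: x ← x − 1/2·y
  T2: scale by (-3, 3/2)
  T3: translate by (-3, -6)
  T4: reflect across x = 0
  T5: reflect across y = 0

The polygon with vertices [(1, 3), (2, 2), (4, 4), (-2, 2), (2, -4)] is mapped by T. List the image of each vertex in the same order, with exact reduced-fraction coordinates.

image vertices: (3/2, 3/2), (6, 3), (9, 0), (-6, 3), (15, 12)

T1 shear: x ← x − 1/2·y: (1, 3) → (-1/2, 3); (2, 2) → (1, 2); (4, 4) → (2, 4); (-2, 2) → (-3, 2); (2, -4) → (4, -4)
T2 scale by (-3, 3/2): (-1/2, 3) → (3/2, 9/2); (1, 2) → (-3, 3); (2, 4) → (-6, 6); (-3, 2) → (9, 3); (4, -4) → (-12, -6)
T3 translate by (-3, -6): (3/2, 9/2) → (-3/2, -3/2); (-3, 3) → (-6, -3); (-6, 6) → (-9, 0); (9, 3) → (6, -3); (-12, -6) → (-15, -12)
T4 reflect across x = 0: (-3/2, -3/2) → (3/2, -3/2); (-6, -3) → (6, -3); (-9, 0) → (9, 0); (6, -3) → (-6, -3); (-15, -12) → (15, -12)
T5 reflect across y = 0: (3/2, -3/2) → (3/2, 3/2); (6, -3) → (6, 3); (9, 0) → (9, 0); (-6, -3) → (-6, 3); (15, -12) → (15, 12)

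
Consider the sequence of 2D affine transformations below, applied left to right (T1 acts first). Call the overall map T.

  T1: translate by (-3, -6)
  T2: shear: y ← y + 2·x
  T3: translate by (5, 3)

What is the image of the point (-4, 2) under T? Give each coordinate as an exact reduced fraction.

T1 translate by (-3, -6): (-4, 2) → (-7, -4)
T2 shear: y ← y + 2·x: (-7, -4) → (-7, -18)
T3 translate by (5, 3): (-7, -18) → (-2, -15)

T(p) = (-2, -15)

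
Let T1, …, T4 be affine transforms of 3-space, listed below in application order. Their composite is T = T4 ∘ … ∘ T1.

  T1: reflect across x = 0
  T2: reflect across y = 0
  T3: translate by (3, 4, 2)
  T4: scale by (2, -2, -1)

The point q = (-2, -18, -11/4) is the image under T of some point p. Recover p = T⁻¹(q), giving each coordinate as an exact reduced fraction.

T1 = [-1 0 0 0; 0 1 0 0; 0 0 1 0; 0 0 0 1]
T2·T1 = [-1 0 0 0; 0 -1 0 0; 0 0 1 0; 0 0 0 1]
T3·…·T1 = [-1 0 0 3; 0 -1 0 4; 0 0 1 2; 0 0 0 1]
T4·…·T1 = [-2 0 0 6; 0 2 0 -8; 0 0 -1 -2; 0 0 0 1]
det M = 4; M⁻¹ = [-1/2 0 0 3; 0 1/2 0 4; 0 0 -1 -2; 0 0 0 1]
M⁻¹ · (-2, -18, -11/4)ᵀ = (4, -5, 3/4)ᵀ

p = (4, -5, 3/4)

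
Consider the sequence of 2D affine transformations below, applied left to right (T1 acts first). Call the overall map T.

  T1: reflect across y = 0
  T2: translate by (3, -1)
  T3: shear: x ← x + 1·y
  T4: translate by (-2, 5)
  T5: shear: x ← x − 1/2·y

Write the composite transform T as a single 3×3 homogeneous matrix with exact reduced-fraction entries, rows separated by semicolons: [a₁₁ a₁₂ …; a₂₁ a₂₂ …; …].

T1 = [1 0 0; 0 -1 0; 0 0 1]
T2·T1 = [1 0 3; 0 -1 -1; 0 0 1]
T3·…·T1 = [1 -1 2; 0 -1 -1; 0 0 1]
T4·…·T1 = [1 -1 0; 0 -1 4; 0 0 1]
T5·…·T1 = [1 -1/2 -2; 0 -1 4; 0 0 1]

T = [1 -1/2 -2; 0 -1 4; 0 0 1]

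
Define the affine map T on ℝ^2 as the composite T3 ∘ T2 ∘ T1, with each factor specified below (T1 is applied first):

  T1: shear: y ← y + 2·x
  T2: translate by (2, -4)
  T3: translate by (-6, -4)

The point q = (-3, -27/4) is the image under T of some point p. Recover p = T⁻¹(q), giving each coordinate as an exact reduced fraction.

p = (1, -3/4)

T1 = [1 0 0; 2 1 0; 0 0 1]
T2·T1 = [1 0 2; 2 1 -4; 0 0 1]
T3·…·T1 = [1 0 -4; 2 1 -8; 0 0 1]
det M = 1; M⁻¹ = [1 0 4; -2 1 0; 0 0 1]
M⁻¹ · (-3, -27/4)ᵀ = (1, -3/4)ᵀ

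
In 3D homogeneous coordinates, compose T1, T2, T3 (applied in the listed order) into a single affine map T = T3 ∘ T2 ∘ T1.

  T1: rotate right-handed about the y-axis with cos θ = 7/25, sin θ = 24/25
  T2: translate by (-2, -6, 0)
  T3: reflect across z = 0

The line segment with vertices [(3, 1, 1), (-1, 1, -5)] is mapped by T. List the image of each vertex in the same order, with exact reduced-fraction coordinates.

T1 rotate right-handed about the y-axis with cos θ = 7/25, sin θ = 24/25: (3, 1, 1) → (9/5, 1, -13/5); (-1, 1, -5) → (-127/25, 1, -11/25)
T2 translate by (-2, -6, 0): (9/5, 1, -13/5) → (-1/5, -5, -13/5); (-127/25, 1, -11/25) → (-177/25, -5, -11/25)
T3 reflect across z = 0: (-1/5, -5, -13/5) → (-1/5, -5, 13/5); (-177/25, -5, -11/25) → (-177/25, -5, 11/25)

image vertices: (-1/5, -5, 13/5), (-177/25, -5, 11/25)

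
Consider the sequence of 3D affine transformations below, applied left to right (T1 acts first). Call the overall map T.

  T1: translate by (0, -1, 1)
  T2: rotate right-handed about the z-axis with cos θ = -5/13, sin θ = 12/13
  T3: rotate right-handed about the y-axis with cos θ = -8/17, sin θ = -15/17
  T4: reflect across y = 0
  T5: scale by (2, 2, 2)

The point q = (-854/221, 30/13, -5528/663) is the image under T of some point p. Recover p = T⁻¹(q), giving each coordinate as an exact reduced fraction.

T1 = [1 0 0 0; 0 1 0 -1; 0 0 1 1; 0 0 0 1]
T2·T1 = [-5/13 -12/13 0 12/13; 12/13 -5/13 0 5/13; 0 0 1 1; 0 0 0 1]
T3·…·T1 = [40/221 96/221 -15/17 -291/221; 12/13 -5/13 0 5/13; -75/221 -180/221 -8/17 76/221; 0 0 0 1]
T4·…·T1 = [40/221 96/221 -15/17 -291/221; -12/13 5/13 0 -5/13; -75/221 -180/221 -8/17 76/221; 0 0 0 1]
T5·…·T1 = [80/221 192/221 -30/17 -582/221; -24/13 10/13 0 -10/13; -150/221 -360/221 -16/17 152/221; 0 0 0 1]
det M = -8; M⁻¹ = [20/221 -6/13 -75/442 0; 48/221 5/26 -90/221 1; -15/34 0 -4/17 -1; 0 0 0 1]
M⁻¹ · (-854/221, 30/13, -5528/663)ᵀ = (0, 4, 8/3)ᵀ

p = (0, 4, 8/3)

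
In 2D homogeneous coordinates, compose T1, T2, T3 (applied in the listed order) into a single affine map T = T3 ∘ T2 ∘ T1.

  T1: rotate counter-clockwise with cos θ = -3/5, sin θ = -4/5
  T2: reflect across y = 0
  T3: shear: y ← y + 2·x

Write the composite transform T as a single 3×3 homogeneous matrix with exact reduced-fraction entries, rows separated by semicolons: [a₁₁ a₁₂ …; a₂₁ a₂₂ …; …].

T = [-3/5 4/5 0; -2/5 11/5 0; 0 0 1]

T1 = [-3/5 4/5 0; -4/5 -3/5 0; 0 0 1]
T2·T1 = [-3/5 4/5 0; 4/5 3/5 0; 0 0 1]
T3·…·T1 = [-3/5 4/5 0; -2/5 11/5 0; 0 0 1]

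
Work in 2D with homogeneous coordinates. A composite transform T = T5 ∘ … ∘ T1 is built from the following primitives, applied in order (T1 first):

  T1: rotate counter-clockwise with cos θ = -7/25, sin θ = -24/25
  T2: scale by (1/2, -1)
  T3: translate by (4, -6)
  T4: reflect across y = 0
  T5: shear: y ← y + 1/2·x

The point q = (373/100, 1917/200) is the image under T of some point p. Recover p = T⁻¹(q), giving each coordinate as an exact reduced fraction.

T1 = [-7/25 24/25 0; -24/25 -7/25 0; 0 0 1]
T2·T1 = [-7/50 12/25 0; 24/25 7/25 0; 0 0 1]
T3·…·T1 = [-7/50 12/25 4; 24/25 7/25 -6; 0 0 1]
T4·…·T1 = [-7/50 12/25 4; -24/25 -7/25 6; 0 0 1]
T5·…·T1 = [-7/50 12/25 4; -103/100 -1/25 8; 0 0 1]
det M = 1/2; M⁻¹ = [-2/25 -24/25 8; 103/50 -7/25 -6; 0 0 1]
M⁻¹ · (373/100, 1917/200)ᵀ = (-3/2, -1)ᵀ

p = (-3/2, -1)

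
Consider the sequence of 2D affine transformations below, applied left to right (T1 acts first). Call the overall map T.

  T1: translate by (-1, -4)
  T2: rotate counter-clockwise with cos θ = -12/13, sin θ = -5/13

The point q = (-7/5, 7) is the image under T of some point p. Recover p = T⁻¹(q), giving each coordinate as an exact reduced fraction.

T1 = [1 0 -1; 0 1 -4; 0 0 1]
T2·T1 = [-12/13 5/13 -8/13; -5/13 -12/13 53/13; 0 0 1]
det M = 1; M⁻¹ = [-12/13 -5/13 1; 5/13 -12/13 4; 0 0 1]
M⁻¹ · (-7/5, 7)ᵀ = (-2/5, -3)ᵀ

p = (-2/5, -3)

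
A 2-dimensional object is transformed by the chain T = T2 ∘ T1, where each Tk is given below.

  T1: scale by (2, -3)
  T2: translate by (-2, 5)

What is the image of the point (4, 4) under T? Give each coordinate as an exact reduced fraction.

T(p) = (6, -7)

T1 scale by (2, -3): (4, 4) → (8, -12)
T2 translate by (-2, 5): (8, -12) → (6, -7)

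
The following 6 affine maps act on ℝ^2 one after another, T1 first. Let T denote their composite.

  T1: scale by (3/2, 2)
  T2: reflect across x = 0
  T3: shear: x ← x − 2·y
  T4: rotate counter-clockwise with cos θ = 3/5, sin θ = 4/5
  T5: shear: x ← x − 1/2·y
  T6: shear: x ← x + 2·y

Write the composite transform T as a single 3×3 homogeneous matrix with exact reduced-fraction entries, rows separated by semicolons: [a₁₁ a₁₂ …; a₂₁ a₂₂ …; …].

T = [-27/10 -7 0; -6/5 -2 0; 0 0 1]

T1 = [3/2 0 0; 0 2 0; 0 0 1]
T2·T1 = [-3/2 0 0; 0 2 0; 0 0 1]
T3·…·T1 = [-3/2 -4 0; 0 2 0; 0 0 1]
T4·…·T1 = [-9/10 -4 0; -6/5 -2 0; 0 0 1]
T5·…·T1 = [-3/10 -3 0; -6/5 -2 0; 0 0 1]
T6·…·T1 = [-27/10 -7 0; -6/5 -2 0; 0 0 1]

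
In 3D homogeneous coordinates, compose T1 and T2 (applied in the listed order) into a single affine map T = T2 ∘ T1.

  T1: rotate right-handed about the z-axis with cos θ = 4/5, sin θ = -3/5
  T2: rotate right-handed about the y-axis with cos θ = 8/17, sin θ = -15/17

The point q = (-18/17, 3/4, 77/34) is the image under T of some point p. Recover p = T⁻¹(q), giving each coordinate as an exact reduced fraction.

p = (3/4, 3/2, 2)

T1 = [4/5 3/5 0 0; -3/5 4/5 0 0; 0 0 1 0; 0 0 0 1]
T2·T1 = [32/85 24/85 -15/17 0; -3/5 4/5 0 0; 12/17 9/17 8/17 0; 0 0 0 1]
det M = 1; M⁻¹ = [32/85 -3/5 12/17 0; 24/85 4/5 9/17 0; -15/17 0 8/17 0; 0 0 0 1]
M⁻¹ · (-18/17, 3/4, 77/34)ᵀ = (3/4, 3/2, 2)ᵀ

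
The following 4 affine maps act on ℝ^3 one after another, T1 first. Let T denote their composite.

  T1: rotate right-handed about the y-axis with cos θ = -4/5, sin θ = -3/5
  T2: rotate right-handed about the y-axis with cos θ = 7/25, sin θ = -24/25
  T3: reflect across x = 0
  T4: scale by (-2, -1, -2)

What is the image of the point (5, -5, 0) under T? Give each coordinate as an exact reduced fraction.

T1 rotate right-handed about the y-axis with cos θ = -4/5, sin θ = -3/5: (5, -5, 0) → (-4, -5, 3)
T2 rotate right-handed about the y-axis with cos θ = 7/25, sin θ = -24/25: (-4, -5, 3) → (-4, -5, -3)
T3 reflect across x = 0: (-4, -5, -3) → (4, -5, -3)
T4 scale by (-2, -1, -2): (4, -5, -3) → (-8, 5, 6)

T(p) = (-8, 5, 6)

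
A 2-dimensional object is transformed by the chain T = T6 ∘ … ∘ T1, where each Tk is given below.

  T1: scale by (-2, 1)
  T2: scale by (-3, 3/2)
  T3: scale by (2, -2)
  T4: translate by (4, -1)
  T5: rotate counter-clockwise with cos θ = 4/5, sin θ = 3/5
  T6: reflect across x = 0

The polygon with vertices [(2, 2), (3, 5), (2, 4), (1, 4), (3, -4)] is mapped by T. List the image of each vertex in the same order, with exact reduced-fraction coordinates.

image vertices: (-133/5, 56/5), (-208/5, 56/5), (-151/5, 32/5), (-103/5, -4/5), (-127/5, 164/5)

T1 scale by (-2, 1): (2, 2) → (-4, 2); (3, 5) → (-6, 5); (2, 4) → (-4, 4); (1, 4) → (-2, 4); (3, -4) → (-6, -4)
T2 scale by (-3, 3/2): (-4, 2) → (12, 3); (-6, 5) → (18, 15/2); (-4, 4) → (12, 6); (-2, 4) → (6, 6); (-6, -4) → (18, -6)
T3 scale by (2, -2): (12, 3) → (24, -6); (18, 15/2) → (36, -15); (12, 6) → (24, -12); (6, 6) → (12, -12); (18, -6) → (36, 12)
T4 translate by (4, -1): (24, -6) → (28, -7); (36, -15) → (40, -16); (24, -12) → (28, -13); (12, -12) → (16, -13); (36, 12) → (40, 11)
T5 rotate counter-clockwise with cos θ = 4/5, sin θ = 3/5: (28, -7) → (133/5, 56/5); (40, -16) → (208/5, 56/5); (28, -13) → (151/5, 32/5); (16, -13) → (103/5, -4/5); (40, 11) → (127/5, 164/5)
T6 reflect across x = 0: (133/5, 56/5) → (-133/5, 56/5); (208/5, 56/5) → (-208/5, 56/5); (151/5, 32/5) → (-151/5, 32/5); (103/5, -4/5) → (-103/5, -4/5); (127/5, 164/5) → (-127/5, 164/5)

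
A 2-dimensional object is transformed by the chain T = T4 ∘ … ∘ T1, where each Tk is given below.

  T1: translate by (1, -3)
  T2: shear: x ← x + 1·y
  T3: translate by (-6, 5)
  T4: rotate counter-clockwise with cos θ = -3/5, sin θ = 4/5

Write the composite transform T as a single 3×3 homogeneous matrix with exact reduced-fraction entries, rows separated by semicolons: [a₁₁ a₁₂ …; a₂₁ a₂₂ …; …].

T1 = [1 0 1; 0 1 -3; 0 0 1]
T2·T1 = [1 1 -2; 0 1 -3; 0 0 1]
T3·…·T1 = [1 1 -8; 0 1 2; 0 0 1]
T4·…·T1 = [-3/5 -7/5 16/5; 4/5 1/5 -38/5; 0 0 1]

T = [-3/5 -7/5 16/5; 4/5 1/5 -38/5; 0 0 1]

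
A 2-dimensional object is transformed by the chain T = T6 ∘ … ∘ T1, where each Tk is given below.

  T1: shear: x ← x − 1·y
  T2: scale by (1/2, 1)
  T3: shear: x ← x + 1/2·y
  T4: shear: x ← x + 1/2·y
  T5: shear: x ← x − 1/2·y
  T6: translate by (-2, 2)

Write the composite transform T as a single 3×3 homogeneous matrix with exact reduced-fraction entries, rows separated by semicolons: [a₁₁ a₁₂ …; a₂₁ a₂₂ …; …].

T = [1/2 0 -2; 0 1 2; 0 0 1]

T1 = [1 -1 0; 0 1 0; 0 0 1]
T2·T1 = [1/2 -1/2 0; 0 1 0; 0 0 1]
T3·…·T1 = [1/2 0 0; 0 1 0; 0 0 1]
T4·…·T1 = [1/2 1/2 0; 0 1 0; 0 0 1]
T5·…·T1 = [1/2 0 0; 0 1 0; 0 0 1]
T6·…·T1 = [1/2 0 -2; 0 1 2; 0 0 1]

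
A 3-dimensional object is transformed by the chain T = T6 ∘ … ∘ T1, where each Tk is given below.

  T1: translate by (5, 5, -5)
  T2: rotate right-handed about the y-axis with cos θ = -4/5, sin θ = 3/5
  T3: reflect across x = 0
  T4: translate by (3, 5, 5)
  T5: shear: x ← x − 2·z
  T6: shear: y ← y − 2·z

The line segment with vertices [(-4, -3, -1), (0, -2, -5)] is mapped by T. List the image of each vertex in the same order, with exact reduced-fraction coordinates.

image vertices: (-11, -57/5, 46/5), (-7, -12, 10)

T1 translate by (5, 5, -5): (-4, -3, -1) → (1, 2, -6); (0, -2, -5) → (5, 3, -10)
T2 rotate right-handed about the y-axis with cos θ = -4/5, sin θ = 3/5: (1, 2, -6) → (-22/5, 2, 21/5); (5, 3, -10) → (-10, 3, 5)
T3 reflect across x = 0: (-22/5, 2, 21/5) → (22/5, 2, 21/5); (-10, 3, 5) → (10, 3, 5)
T4 translate by (3, 5, 5): (22/5, 2, 21/5) → (37/5, 7, 46/5); (10, 3, 5) → (13, 8, 10)
T5 shear: x ← x − 2·z: (37/5, 7, 46/5) → (-11, 7, 46/5); (13, 8, 10) → (-7, 8, 10)
T6 shear: y ← y − 2·z: (-11, 7, 46/5) → (-11, -57/5, 46/5); (-7, 8, 10) → (-7, -12, 10)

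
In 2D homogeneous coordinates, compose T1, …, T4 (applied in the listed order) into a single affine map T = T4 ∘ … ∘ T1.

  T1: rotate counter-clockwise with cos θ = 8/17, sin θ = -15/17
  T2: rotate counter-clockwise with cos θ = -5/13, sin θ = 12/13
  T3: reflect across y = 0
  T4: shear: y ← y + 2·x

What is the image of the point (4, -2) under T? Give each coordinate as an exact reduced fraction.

T1 rotate counter-clockwise with cos θ = 8/17, sin θ = -15/17: (4, -2) → (2/17, -76/17)
T2 rotate counter-clockwise with cos θ = -5/13, sin θ = 12/13: (2/17, -76/17) → (902/221, 404/221)
T3 reflect across y = 0: (902/221, 404/221) → (902/221, -404/221)
T4 shear: y ← y + 2·x: (902/221, -404/221) → (902/221, 1400/221)

T(p) = (902/221, 1400/221)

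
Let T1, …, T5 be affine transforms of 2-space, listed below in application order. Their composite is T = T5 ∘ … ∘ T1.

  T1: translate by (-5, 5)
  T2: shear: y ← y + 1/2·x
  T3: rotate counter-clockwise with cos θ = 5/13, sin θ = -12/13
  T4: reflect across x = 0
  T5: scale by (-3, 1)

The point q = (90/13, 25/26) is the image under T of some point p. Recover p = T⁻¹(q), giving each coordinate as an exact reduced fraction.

p = (5, -5/2)

T1 = [1 0 -5; 0 1 5; 0 0 1]
T2·T1 = [1 0 -5; 1/2 1 5/2; 0 0 1]
T3·…·T1 = [11/13 12/13 5/13; -19/26 5/13 145/26; 0 0 1]
T4·…·T1 = [-11/13 -12/13 -5/13; -19/26 5/13 145/26; 0 0 1]
T5·…·T1 = [33/13 36/13 15/13; -19/26 5/13 145/26; 0 0 1]
det M = 3; M⁻¹ = [5/39 -12/13 5; 19/78 11/13 -5; 0 0 1]
M⁻¹ · (90/13, 25/26)ᵀ = (5, -5/2)ᵀ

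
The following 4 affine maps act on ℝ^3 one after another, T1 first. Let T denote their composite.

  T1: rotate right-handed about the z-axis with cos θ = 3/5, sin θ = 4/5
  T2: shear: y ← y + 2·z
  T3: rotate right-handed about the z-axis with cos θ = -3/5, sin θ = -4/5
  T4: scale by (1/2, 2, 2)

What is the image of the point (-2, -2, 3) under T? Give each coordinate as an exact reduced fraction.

T1 rotate right-handed about the z-axis with cos θ = 3/5, sin θ = 4/5: (-2, -2, 3) → (2/5, -14/5, 3)
T2 shear: y ← y + 2·z: (2/5, -14/5, 3) → (2/5, 16/5, 3)
T3 rotate right-handed about the z-axis with cos θ = -3/5, sin θ = -4/5: (2/5, 16/5, 3) → (58/25, -56/25, 3)
T4 scale by (1/2, 2, 2): (58/25, -56/25, 3) → (29/25, -112/25, 6)

T(p) = (29/25, -112/25, 6)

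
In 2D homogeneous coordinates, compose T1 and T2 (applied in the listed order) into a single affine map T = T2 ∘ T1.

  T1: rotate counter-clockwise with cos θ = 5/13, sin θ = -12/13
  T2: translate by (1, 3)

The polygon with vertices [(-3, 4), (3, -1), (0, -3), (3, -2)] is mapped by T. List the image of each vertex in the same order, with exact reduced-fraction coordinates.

image vertices: (46/13, 95/13), (16/13, -2/13), (-23/13, 24/13), (4/13, -7/13)

T1 rotate counter-clockwise with cos θ = 5/13, sin θ = -12/13: (-3, 4) → (33/13, 56/13); (3, -1) → (3/13, -41/13); (0, -3) → (-36/13, -15/13); (3, -2) → (-9/13, -46/13)
T2 translate by (1, 3): (33/13, 56/13) → (46/13, 95/13); (3/13, -41/13) → (16/13, -2/13); (-36/13, -15/13) → (-23/13, 24/13); (-9/13, -46/13) → (4/13, -7/13)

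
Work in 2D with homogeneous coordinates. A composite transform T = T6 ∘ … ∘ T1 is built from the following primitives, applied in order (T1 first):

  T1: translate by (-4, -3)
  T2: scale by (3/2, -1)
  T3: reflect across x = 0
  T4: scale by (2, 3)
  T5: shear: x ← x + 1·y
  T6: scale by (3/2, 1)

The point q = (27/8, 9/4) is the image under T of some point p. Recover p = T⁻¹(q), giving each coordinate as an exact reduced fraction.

p = (4, 9/4)

T1 = [1 0 -4; 0 1 -3; 0 0 1]
T2·T1 = [3/2 0 -6; 0 -1 3; 0 0 1]
T3·…·T1 = [-3/2 0 6; 0 -1 3; 0 0 1]
T4·…·T1 = [-3 0 12; 0 -3 9; 0 0 1]
T5·…·T1 = [-3 -3 21; 0 -3 9; 0 0 1]
T6·…·T1 = [-9/2 -9/2 63/2; 0 -3 9; 0 0 1]
det M = 27/2; M⁻¹ = [-2/9 1/3 4; 0 -1/3 3; 0 0 1]
M⁻¹ · (27/8, 9/4)ᵀ = (4, 9/4)ᵀ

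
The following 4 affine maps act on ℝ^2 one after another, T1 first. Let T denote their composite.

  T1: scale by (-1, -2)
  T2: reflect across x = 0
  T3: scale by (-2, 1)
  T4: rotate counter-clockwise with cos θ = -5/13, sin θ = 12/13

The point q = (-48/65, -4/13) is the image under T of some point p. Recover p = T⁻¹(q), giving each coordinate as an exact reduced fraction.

T1 = [-1 0 0; 0 -2 0; 0 0 1]
T2·T1 = [1 0 0; 0 -2 0; 0 0 1]
T3·…·T1 = [-2 0 0; 0 -2 0; 0 0 1]
T4·…·T1 = [10/13 24/13 0; -24/13 10/13 0; 0 0 1]
det M = 4; M⁻¹ = [5/26 -6/13 0; 6/13 5/26 0; 0 0 1]
M⁻¹ · (-48/65, -4/13)ᵀ = (0, -2/5)ᵀ

p = (0, -2/5)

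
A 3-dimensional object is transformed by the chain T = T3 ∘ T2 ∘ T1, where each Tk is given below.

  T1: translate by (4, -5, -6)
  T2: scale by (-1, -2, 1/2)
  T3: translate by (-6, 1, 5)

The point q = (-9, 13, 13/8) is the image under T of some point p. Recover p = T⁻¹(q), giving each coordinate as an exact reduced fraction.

p = (-1, -1, -3/4)

T1 = [1 0 0 4; 0 1 0 -5; 0 0 1 -6; 0 0 0 1]
T2·T1 = [-1 0 0 -4; 0 -2 0 10; 0 0 1/2 -3; 0 0 0 1]
T3·…·T1 = [-1 0 0 -10; 0 -2 0 11; 0 0 1/2 2; 0 0 0 1]
det M = 1; M⁻¹ = [-1 0 0 -10; 0 -1/2 0 11/2; 0 0 2 -4; 0 0 0 1]
M⁻¹ · (-9, 13, 13/8)ᵀ = (-1, -1, -3/4)ᵀ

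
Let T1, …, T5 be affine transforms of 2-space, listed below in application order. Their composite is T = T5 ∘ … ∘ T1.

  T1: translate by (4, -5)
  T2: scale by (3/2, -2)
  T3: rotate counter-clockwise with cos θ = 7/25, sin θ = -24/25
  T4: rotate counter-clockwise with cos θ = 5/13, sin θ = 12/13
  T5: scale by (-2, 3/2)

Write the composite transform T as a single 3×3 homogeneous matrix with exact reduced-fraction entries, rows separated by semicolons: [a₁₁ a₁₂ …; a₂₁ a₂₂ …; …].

T = [-969/325 144/325 -4596/325; -81/325 -969/325 4521/325; 0 0 1]

T1 = [1 0 4; 0 1 -5; 0 0 1]
T2·T1 = [3/2 0 6; 0 -2 10; 0 0 1]
T3·…·T1 = [21/50 -48/25 282/25; -36/25 -14/25 -74/25; 0 0 1]
T4·…·T1 = [969/650 -72/325 2298/325; -54/325 -646/325 3014/325; 0 0 1]
T5·…·T1 = [-969/325 144/325 -4596/325; -81/325 -969/325 4521/325; 0 0 1]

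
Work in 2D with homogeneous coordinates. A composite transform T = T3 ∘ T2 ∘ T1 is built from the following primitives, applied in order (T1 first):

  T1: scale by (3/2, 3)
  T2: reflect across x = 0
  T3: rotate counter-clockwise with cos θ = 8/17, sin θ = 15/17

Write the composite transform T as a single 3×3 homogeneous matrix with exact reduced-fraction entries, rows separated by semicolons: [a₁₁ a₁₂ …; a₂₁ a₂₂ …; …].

T1 = [3/2 0 0; 0 3 0; 0 0 1]
T2·T1 = [-3/2 0 0; 0 3 0; 0 0 1]
T3·…·T1 = [-12/17 -45/17 0; -45/34 24/17 0; 0 0 1]

T = [-12/17 -45/17 0; -45/34 24/17 0; 0 0 1]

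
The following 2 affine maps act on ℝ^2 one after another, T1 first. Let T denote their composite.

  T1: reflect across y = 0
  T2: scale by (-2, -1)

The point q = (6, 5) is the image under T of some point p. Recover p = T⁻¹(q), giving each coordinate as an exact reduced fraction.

T1 = [1 0 0; 0 -1 0; 0 0 1]
T2·T1 = [-2 0 0; 0 1 0; 0 0 1]
det M = -2; M⁻¹ = [-1/2 0 0; 0 1 0; 0 0 1]
M⁻¹ · (6, 5)ᵀ = (-3, 5)ᵀ

p = (-3, 5)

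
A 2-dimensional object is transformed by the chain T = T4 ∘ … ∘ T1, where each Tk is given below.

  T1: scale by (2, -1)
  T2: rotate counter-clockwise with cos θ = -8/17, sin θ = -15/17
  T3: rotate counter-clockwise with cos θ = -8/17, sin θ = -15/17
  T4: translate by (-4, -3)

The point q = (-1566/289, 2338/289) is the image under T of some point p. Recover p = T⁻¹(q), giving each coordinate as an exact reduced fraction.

T1 = [2 0 0; 0 -1 0; 0 0 1]
T2·T1 = [-16/17 -15/17 0; -30/17 8/17 0; 0 0 1]
T3·…·T1 = [-322/289 240/289 0; 480/289 161/289 0; 0 0 1]
T4·…·T1 = [-322/289 240/289 -4; 480/289 161/289 -3; 0 0 1]
det M = -2; M⁻¹ = [-161/578 120/289 38/289; 240/289 161/289 1443/289; 0 0 1]
M⁻¹ · (-1566/289, 2338/289)ᵀ = (5, 5)ᵀ

p = (5, 5)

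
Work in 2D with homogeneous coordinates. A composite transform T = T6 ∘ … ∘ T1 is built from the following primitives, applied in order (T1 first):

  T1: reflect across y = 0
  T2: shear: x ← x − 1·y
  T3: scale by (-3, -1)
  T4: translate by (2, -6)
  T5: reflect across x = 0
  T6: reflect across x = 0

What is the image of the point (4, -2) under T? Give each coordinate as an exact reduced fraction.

T1 reflect across y = 0: (4, -2) → (4, 2)
T2 shear: x ← x − 1·y: (4, 2) → (2, 2)
T3 scale by (-3, -1): (2, 2) → (-6, -2)
T4 translate by (2, -6): (-6, -2) → (-4, -8)
T5 reflect across x = 0: (-4, -8) → (4, -8)
T6 reflect across x = 0: (4, -8) → (-4, -8)

T(p) = (-4, -8)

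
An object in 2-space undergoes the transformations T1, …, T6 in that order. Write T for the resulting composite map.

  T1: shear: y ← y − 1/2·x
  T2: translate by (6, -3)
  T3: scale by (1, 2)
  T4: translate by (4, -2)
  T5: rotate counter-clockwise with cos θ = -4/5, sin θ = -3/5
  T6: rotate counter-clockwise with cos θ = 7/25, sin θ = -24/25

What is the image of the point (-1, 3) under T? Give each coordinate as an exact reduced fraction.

T1 shear: y ← y − 1/2·x: (-1, 3) → (-1, 7/2)
T2 translate by (6, -3): (-1, 7/2) → (5, 1/2)
T3 scale by (1, 2): (5, 1/2) → (5, 1)
T4 translate by (4, -2): (5, 1) → (9, -1)
T5 rotate counter-clockwise with cos θ = -4/5, sin θ = -3/5: (9, -1) → (-39/5, -23/5)
T6 rotate counter-clockwise with cos θ = 7/25, sin θ = -24/25: (-39/5, -23/5) → (-33/5, 31/5)

T(p) = (-33/5, 31/5)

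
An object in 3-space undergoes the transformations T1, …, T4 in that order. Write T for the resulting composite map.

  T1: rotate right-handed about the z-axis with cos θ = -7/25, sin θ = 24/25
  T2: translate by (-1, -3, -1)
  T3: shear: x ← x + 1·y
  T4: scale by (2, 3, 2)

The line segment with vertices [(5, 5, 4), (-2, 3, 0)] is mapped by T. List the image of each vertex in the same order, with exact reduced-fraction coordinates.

T1 rotate right-handed about the z-axis with cos θ = -7/25, sin θ = 24/25: (5, 5, 4) → (-31/5, 17/5, 4); (-2, 3, 0) → (-58/25, -69/25, 0)
T2 translate by (-1, -3, -1): (-31/5, 17/5, 4) → (-36/5, 2/5, 3); (-58/25, -69/25, 0) → (-83/25, -144/25, -1)
T3 shear: x ← x + 1·y: (-36/5, 2/5, 3) → (-34/5, 2/5, 3); (-83/25, -144/25, -1) → (-227/25, -144/25, -1)
T4 scale by (2, 3, 2): (-34/5, 2/5, 3) → (-68/5, 6/5, 6); (-227/25, -144/25, -1) → (-454/25, -432/25, -2)

image vertices: (-68/5, 6/5, 6), (-454/25, -432/25, -2)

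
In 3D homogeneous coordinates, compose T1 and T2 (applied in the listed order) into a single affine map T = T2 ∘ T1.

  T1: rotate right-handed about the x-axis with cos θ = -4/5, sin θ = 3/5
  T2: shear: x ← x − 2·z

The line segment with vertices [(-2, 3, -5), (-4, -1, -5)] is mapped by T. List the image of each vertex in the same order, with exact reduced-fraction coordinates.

image vertices: (-68/5, 3/5, 29/5), (-54/5, 19/5, 17/5)

T1 rotate right-handed about the x-axis with cos θ = -4/5, sin θ = 3/5: (-2, 3, -5) → (-2, 3/5, 29/5); (-4, -1, -5) → (-4, 19/5, 17/5)
T2 shear: x ← x − 2·z: (-2, 3/5, 29/5) → (-68/5, 3/5, 29/5); (-4, 19/5, 17/5) → (-54/5, 19/5, 17/5)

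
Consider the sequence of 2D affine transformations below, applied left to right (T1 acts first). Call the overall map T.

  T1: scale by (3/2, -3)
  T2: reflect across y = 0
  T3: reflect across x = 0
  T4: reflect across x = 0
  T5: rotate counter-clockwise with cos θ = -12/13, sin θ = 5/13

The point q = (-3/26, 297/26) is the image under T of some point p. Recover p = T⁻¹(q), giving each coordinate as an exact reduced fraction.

T1 = [3/2 0 0; 0 -3 0; 0 0 1]
T2·T1 = [3/2 0 0; 0 3 0; 0 0 1]
T3·…·T1 = [-3/2 0 0; 0 3 0; 0 0 1]
T4·…·T1 = [3/2 0 0; 0 3 0; 0 0 1]
T5·…·T1 = [-18/13 -15/13 0; 15/26 -36/13 0; 0 0 1]
det M = 9/2; M⁻¹ = [-8/13 10/39 0; -5/39 -4/13 0; 0 0 1]
M⁻¹ · (-3/26, 297/26)ᵀ = (3, -7/2)ᵀ

p = (3, -7/2)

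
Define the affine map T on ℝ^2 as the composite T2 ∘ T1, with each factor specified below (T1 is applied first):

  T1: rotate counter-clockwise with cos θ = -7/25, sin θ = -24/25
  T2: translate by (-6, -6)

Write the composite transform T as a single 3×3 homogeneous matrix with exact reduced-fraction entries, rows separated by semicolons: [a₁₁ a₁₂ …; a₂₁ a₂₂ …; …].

T1 = [-7/25 24/25 0; -24/25 -7/25 0; 0 0 1]
T2·T1 = [-7/25 24/25 -6; -24/25 -7/25 -6; 0 0 1]

T = [-7/25 24/25 -6; -24/25 -7/25 -6; 0 0 1]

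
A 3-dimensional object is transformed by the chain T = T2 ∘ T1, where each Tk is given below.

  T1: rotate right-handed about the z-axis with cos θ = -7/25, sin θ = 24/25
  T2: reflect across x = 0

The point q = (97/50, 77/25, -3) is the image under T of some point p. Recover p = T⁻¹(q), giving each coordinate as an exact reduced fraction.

p = (7/2, 1, -3)

T1 = [-7/25 -24/25 0 0; 24/25 -7/25 0 0; 0 0 1 0; 0 0 0 1]
T2·T1 = [7/25 24/25 0 0; 24/25 -7/25 0 0; 0 0 1 0; 0 0 0 1]
det M = -1; M⁻¹ = [7/25 24/25 0 0; 24/25 -7/25 0 0; 0 0 1 0; 0 0 0 1]
M⁻¹ · (97/50, 77/25, -3)ᵀ = (7/2, 1, -3)ᵀ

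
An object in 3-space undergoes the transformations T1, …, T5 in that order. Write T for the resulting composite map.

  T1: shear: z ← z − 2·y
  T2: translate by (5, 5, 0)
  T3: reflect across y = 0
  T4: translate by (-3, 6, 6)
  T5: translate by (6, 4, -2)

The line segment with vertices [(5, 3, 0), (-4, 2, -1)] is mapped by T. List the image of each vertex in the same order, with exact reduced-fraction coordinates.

T1 shear: z ← z − 2·y: (5, 3, 0) → (5, 3, -6); (-4, 2, -1) → (-4, 2, -5)
T2 translate by (5, 5, 0): (5, 3, -6) → (10, 8, -6); (-4, 2, -5) → (1, 7, -5)
T3 reflect across y = 0: (10, 8, -6) → (10, -8, -6); (1, 7, -5) → (1, -7, -5)
T4 translate by (-3, 6, 6): (10, -8, -6) → (7, -2, 0); (1, -7, -5) → (-2, -1, 1)
T5 translate by (6, 4, -2): (7, -2, 0) → (13, 2, -2); (-2, -1, 1) → (4, 3, -1)

image vertices: (13, 2, -2), (4, 3, -1)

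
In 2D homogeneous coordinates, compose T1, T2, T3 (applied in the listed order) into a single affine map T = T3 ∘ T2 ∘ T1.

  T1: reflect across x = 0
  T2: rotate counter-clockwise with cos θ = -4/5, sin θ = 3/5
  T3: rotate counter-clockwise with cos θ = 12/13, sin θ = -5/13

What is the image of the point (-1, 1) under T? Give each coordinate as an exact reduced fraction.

T(p) = (-89/65, 23/65)

T1 reflect across x = 0: (-1, 1) → (1, 1)
T2 rotate counter-clockwise with cos θ = -4/5, sin θ = 3/5: (1, 1) → (-7/5, -1/5)
T3 rotate counter-clockwise with cos θ = 12/13, sin θ = -5/13: (-7/5, -1/5) → (-89/65, 23/65)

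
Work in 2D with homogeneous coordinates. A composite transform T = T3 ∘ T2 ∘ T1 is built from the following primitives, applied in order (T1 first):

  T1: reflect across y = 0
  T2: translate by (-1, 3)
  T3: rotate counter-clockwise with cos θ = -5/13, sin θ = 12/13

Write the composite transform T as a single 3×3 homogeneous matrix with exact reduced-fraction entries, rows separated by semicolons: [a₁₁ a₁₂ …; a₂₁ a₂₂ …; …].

T = [-5/13 12/13 -31/13; 12/13 5/13 -27/13; 0 0 1]

T1 = [1 0 0; 0 -1 0; 0 0 1]
T2·T1 = [1 0 -1; 0 -1 3; 0 0 1]
T3·…·T1 = [-5/13 12/13 -31/13; 12/13 5/13 -27/13; 0 0 1]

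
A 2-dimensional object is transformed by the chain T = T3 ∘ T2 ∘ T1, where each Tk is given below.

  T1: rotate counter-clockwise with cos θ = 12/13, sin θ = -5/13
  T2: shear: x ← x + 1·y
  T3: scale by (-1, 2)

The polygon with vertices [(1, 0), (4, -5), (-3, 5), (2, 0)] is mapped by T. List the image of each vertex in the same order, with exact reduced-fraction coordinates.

T1 rotate counter-clockwise with cos θ = 12/13, sin θ = -5/13: (1, 0) → (12/13, -5/13); (4, -5) → (23/13, -80/13); (-3, 5) → (-11/13, 75/13); (2, 0) → (24/13, -10/13)
T2 shear: x ← x + 1·y: (12/13, -5/13) → (7/13, -5/13); (23/13, -80/13) → (-57/13, -80/13); (-11/13, 75/13) → (64/13, 75/13); (24/13, -10/13) → (14/13, -10/13)
T3 scale by (-1, 2): (7/13, -5/13) → (-7/13, -10/13); (-57/13, -80/13) → (57/13, -160/13); (64/13, 75/13) → (-64/13, 150/13); (14/13, -10/13) → (-14/13, -20/13)

image vertices: (-7/13, -10/13), (57/13, -160/13), (-64/13, 150/13), (-14/13, -20/13)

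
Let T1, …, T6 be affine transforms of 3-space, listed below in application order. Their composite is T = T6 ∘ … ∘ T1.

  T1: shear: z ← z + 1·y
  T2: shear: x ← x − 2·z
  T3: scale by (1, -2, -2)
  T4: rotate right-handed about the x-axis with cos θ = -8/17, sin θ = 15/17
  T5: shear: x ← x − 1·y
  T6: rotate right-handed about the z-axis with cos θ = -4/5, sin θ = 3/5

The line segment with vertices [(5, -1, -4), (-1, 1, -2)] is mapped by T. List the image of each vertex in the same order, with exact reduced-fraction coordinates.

T1 shear: z ← z + 1·y: (5, -1, -4) → (5, -1, -5); (-1, 1, -2) → (-1, 1, -1)
T2 shear: x ← x − 2·z: (5, -1, -5) → (15, -1, -5); (-1, 1, -1) → (1, 1, -1)
T3 scale by (1, -2, -2): (15, -1, -5) → (15, 2, 10); (1, 1, -1) → (1, -2, 2)
T4 rotate right-handed about the x-axis with cos θ = -8/17, sin θ = 15/17: (15, 2, 10) → (15, -166/17, -50/17); (1, -2, 2) → (1, -14/17, -46/17)
T5 shear: x ← x − 1·y: (15, -166/17, -50/17) → (421/17, -166/17, -50/17); (1, -14/17, -46/17) → (31/17, -14/17, -46/17)
T6 rotate right-handed about the z-axis with cos θ = -4/5, sin θ = 3/5: (421/17, -166/17, -50/17) → (-1186/85, 1927/85, -50/17); (31/17, -14/17, -46/17) → (-82/85, 149/85, -46/17)

image vertices: (-1186/85, 1927/85, -50/17), (-82/85, 149/85, -46/17)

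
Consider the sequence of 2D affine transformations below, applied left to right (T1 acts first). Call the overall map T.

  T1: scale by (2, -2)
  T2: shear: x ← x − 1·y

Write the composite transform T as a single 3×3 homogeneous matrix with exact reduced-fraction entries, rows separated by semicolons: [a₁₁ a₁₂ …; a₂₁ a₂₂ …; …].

T1 = [2 0 0; 0 -2 0; 0 0 1]
T2·T1 = [2 2 0; 0 -2 0; 0 0 1]

T = [2 2 0; 0 -2 0; 0 0 1]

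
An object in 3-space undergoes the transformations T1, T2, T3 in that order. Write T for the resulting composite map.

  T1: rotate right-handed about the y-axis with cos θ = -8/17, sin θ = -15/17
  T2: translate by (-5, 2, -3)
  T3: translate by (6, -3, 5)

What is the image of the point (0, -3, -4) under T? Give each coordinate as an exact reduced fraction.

T(p) = (77/17, -4, 66/17)

T1 rotate right-handed about the y-axis with cos θ = -8/17, sin θ = -15/17: (0, -3, -4) → (60/17, -3, 32/17)
T2 translate by (-5, 2, -3): (60/17, -3, 32/17) → (-25/17, -1, -19/17)
T3 translate by (6, -3, 5): (-25/17, -1, -19/17) → (77/17, -4, 66/17)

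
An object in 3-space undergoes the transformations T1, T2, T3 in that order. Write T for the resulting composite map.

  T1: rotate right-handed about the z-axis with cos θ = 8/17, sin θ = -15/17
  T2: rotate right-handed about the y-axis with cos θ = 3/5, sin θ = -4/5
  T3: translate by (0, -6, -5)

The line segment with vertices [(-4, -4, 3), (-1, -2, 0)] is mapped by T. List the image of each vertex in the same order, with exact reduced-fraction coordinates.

image vertices: (-96/17, -74/17, -128/17), (-114/85, -103/17, -577/85)

T1 rotate right-handed about the z-axis with cos θ = 8/17, sin θ = -15/17: (-4, -4, 3) → (-92/17, 28/17, 3); (-1, -2, 0) → (-38/17, -1/17, 0)
T2 rotate right-handed about the y-axis with cos θ = 3/5, sin θ = -4/5: (-92/17, 28/17, 3) → (-96/17, 28/17, -43/17); (-38/17, -1/17, 0) → (-114/85, -1/17, -152/85)
T3 translate by (0, -6, -5): (-96/17, 28/17, -43/17) → (-96/17, -74/17, -128/17); (-114/85, -1/17, -152/85) → (-114/85, -103/17, -577/85)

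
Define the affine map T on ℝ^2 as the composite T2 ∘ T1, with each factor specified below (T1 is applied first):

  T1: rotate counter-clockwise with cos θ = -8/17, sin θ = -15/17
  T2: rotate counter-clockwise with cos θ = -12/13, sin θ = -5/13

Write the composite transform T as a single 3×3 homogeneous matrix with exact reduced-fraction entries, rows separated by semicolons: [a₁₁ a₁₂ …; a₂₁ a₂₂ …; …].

T = [21/221 -220/221 0; 220/221 21/221 0; 0 0 1]

T1 = [-8/17 15/17 0; -15/17 -8/17 0; 0 0 1]
T2·T1 = [21/221 -220/221 0; 220/221 21/221 0; 0 0 1]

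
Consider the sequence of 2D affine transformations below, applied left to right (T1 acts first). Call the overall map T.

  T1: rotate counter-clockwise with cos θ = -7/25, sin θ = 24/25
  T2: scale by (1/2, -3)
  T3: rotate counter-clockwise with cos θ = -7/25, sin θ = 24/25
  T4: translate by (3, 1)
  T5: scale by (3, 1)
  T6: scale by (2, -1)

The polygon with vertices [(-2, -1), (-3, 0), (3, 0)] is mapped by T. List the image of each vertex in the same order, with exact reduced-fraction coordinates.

image vertices: (-1452/125, -44/125), (-4059/125, 127/125), (8559/125, -377/125)

T1 rotate counter-clockwise with cos θ = -7/25, sin θ = 24/25: (-2, -1) → (38/25, -41/25); (-3, 0) → (21/25, -72/25); (3, 0) → (-21/25, 72/25)
T2 scale by (1/2, -3): (38/25, -41/25) → (19/25, 123/25); (21/25, -72/25) → (21/50, 216/25); (-21/25, 72/25) → (-21/50, -216/25)
T3 rotate counter-clockwise with cos θ = -7/25, sin θ = 24/25: (19/25, 123/25) → (-617/125, -81/125); (21/50, 216/25) → (-2103/250, -252/125); (-21/50, -216/25) → (2103/250, 252/125)
T4 translate by (3, 1): (-617/125, -81/125) → (-242/125, 44/125); (-2103/250, -252/125) → (-1353/250, -127/125); (2103/250, 252/125) → (2853/250, 377/125)
T5 scale by (3, 1): (-242/125, 44/125) → (-726/125, 44/125); (-1353/250, -127/125) → (-4059/250, -127/125); (2853/250, 377/125) → (8559/250, 377/125)
T6 scale by (2, -1): (-726/125, 44/125) → (-1452/125, -44/125); (-4059/250, -127/125) → (-4059/125, 127/125); (8559/250, 377/125) → (8559/125, -377/125)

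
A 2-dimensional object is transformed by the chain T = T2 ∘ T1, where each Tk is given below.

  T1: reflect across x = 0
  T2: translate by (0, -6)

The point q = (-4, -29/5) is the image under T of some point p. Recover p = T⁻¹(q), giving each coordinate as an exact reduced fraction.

T1 = [-1 0 0; 0 1 0; 0 0 1]
T2·T1 = [-1 0 0; 0 1 -6; 0 0 1]
det M = -1; M⁻¹ = [-1 0 0; 0 1 6; 0 0 1]
M⁻¹ · (-4, -29/5)ᵀ = (4, 1/5)ᵀ

p = (4, 1/5)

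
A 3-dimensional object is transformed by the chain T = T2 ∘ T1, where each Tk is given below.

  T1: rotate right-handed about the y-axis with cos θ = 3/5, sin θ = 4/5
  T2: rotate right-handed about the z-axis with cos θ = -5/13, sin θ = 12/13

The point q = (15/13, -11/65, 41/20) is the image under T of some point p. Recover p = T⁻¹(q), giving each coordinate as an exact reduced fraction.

p = (-2, -1, 3/4)

T1 = [3/5 0 4/5 0; 0 1 0 0; -4/5 0 3/5 0; 0 0 0 1]
T2·T1 = [-3/13 -12/13 -4/13 0; 36/65 -5/13 48/65 0; -4/5 0 3/5 0; 0 0 0 1]
det M = 1; M⁻¹ = [-3/13 36/65 -4/5 0; -12/13 -5/13 0 0; -4/13 48/65 3/5 0; 0 0 0 1]
M⁻¹ · (15/13, -11/65, 41/20)ᵀ = (-2, -1, 3/4)ᵀ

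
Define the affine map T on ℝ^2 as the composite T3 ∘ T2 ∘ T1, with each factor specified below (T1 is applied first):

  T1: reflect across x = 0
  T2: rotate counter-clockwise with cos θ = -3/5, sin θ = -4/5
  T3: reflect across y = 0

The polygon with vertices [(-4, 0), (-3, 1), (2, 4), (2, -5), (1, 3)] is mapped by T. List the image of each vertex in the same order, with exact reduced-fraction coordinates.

T1 reflect across x = 0: (-4, 0) → (4, 0); (-3, 1) → (3, 1); (2, 4) → (-2, 4); (2, -5) → (-2, -5); (1, 3) → (-1, 3)
T2 rotate counter-clockwise with cos θ = -3/5, sin θ = -4/5: (4, 0) → (-12/5, -16/5); (3, 1) → (-1, -3); (-2, 4) → (22/5, -4/5); (-2, -5) → (-14/5, 23/5); (-1, 3) → (3, -1)
T3 reflect across y = 0: (-12/5, -16/5) → (-12/5, 16/5); (-1, -3) → (-1, 3); (22/5, -4/5) → (22/5, 4/5); (-14/5, 23/5) → (-14/5, -23/5); (3, -1) → (3, 1)

image vertices: (-12/5, 16/5), (-1, 3), (22/5, 4/5), (-14/5, -23/5), (3, 1)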